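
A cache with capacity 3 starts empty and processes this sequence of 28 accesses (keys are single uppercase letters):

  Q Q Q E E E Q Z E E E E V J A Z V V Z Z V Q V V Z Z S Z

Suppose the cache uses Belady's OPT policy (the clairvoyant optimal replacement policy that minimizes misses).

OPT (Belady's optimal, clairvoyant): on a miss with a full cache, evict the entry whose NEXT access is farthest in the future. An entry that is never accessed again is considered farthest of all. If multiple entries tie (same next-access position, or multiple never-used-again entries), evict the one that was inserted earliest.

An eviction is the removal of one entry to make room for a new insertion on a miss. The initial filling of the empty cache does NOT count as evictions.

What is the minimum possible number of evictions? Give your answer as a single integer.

OPT (Belady) simulation (capacity=3):
  1. access Q: MISS. Cache: [Q]
  2. access Q: HIT. Next use of Q: step 3. Cache: [Q]
  3. access Q: HIT. Next use of Q: step 7. Cache: [Q]
  4. access E: MISS. Cache: [Q E]
  5. access E: HIT. Next use of E: step 6. Cache: [Q E]
  6. access E: HIT. Next use of E: step 9. Cache: [Q E]
  7. access Q: HIT. Next use of Q: step 22. Cache: [Q E]
  8. access Z: MISS. Cache: [Q E Z]
  9. access E: HIT. Next use of E: step 10. Cache: [Q E Z]
  10. access E: HIT. Next use of E: step 11. Cache: [Q E Z]
  11. access E: HIT. Next use of E: step 12. Cache: [Q E Z]
  12. access E: HIT. Next use of E: never. Cache: [Q E Z]
  13. access V: MISS, evict E (next use: never). Cache: [Q Z V]
  14. access J: MISS, evict Q (next use: step 22). Cache: [Z V J]
  15. access A: MISS, evict J (next use: never). Cache: [Z V A]
  16. access Z: HIT. Next use of Z: step 19. Cache: [Z V A]
  17. access V: HIT. Next use of V: step 18. Cache: [Z V A]
  18. access V: HIT. Next use of V: step 21. Cache: [Z V A]
  19. access Z: HIT. Next use of Z: step 20. Cache: [Z V A]
  20. access Z: HIT. Next use of Z: step 25. Cache: [Z V A]
  21. access V: HIT. Next use of V: step 23. Cache: [Z V A]
  22. access Q: MISS, evict A (next use: never). Cache: [Z V Q]
  23. access V: HIT. Next use of V: step 24. Cache: [Z V Q]
  24. access V: HIT. Next use of V: never. Cache: [Z V Q]
  25. access Z: HIT. Next use of Z: step 26. Cache: [Z V Q]
  26. access Z: HIT. Next use of Z: step 28. Cache: [Z V Q]
  27. access S: MISS, evict V (next use: never). Cache: [Z Q S]
  28. access Z: HIT. Next use of Z: never. Cache: [Z Q S]
Total: 20 hits, 8 misses, 5 evictions

Answer: 5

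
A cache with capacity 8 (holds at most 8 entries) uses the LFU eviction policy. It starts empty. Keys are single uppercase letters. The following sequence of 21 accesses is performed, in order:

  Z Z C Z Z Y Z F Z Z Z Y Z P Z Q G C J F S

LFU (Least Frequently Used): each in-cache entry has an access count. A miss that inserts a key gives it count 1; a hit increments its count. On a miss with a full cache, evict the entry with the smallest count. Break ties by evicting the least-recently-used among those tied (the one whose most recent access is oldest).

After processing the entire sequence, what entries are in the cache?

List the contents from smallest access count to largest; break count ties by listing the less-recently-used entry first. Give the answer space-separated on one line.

LFU simulation (capacity=8):
  1. access Z: MISS. Cache: [Z(c=1)]
  2. access Z: HIT, count now 2. Cache: [Z(c=2)]
  3. access C: MISS. Cache: [C(c=1) Z(c=2)]
  4. access Z: HIT, count now 3. Cache: [C(c=1) Z(c=3)]
  5. access Z: HIT, count now 4. Cache: [C(c=1) Z(c=4)]
  6. access Y: MISS. Cache: [C(c=1) Y(c=1) Z(c=4)]
  7. access Z: HIT, count now 5. Cache: [C(c=1) Y(c=1) Z(c=5)]
  8. access F: MISS. Cache: [C(c=1) Y(c=1) F(c=1) Z(c=5)]
  9. access Z: HIT, count now 6. Cache: [C(c=1) Y(c=1) F(c=1) Z(c=6)]
  10. access Z: HIT, count now 7. Cache: [C(c=1) Y(c=1) F(c=1) Z(c=7)]
  11. access Z: HIT, count now 8. Cache: [C(c=1) Y(c=1) F(c=1) Z(c=8)]
  12. access Y: HIT, count now 2. Cache: [C(c=1) F(c=1) Y(c=2) Z(c=8)]
  13. access Z: HIT, count now 9. Cache: [C(c=1) F(c=1) Y(c=2) Z(c=9)]
  14. access P: MISS. Cache: [C(c=1) F(c=1) P(c=1) Y(c=2) Z(c=9)]
  15. access Z: HIT, count now 10. Cache: [C(c=1) F(c=1) P(c=1) Y(c=2) Z(c=10)]
  16. access Q: MISS. Cache: [C(c=1) F(c=1) P(c=1) Q(c=1) Y(c=2) Z(c=10)]
  17. access G: MISS. Cache: [C(c=1) F(c=1) P(c=1) Q(c=1) G(c=1) Y(c=2) Z(c=10)]
  18. access C: HIT, count now 2. Cache: [F(c=1) P(c=1) Q(c=1) G(c=1) Y(c=2) C(c=2) Z(c=10)]
  19. access J: MISS. Cache: [F(c=1) P(c=1) Q(c=1) G(c=1) J(c=1) Y(c=2) C(c=2) Z(c=10)]
  20. access F: HIT, count now 2. Cache: [P(c=1) Q(c=1) G(c=1) J(c=1) Y(c=2) C(c=2) F(c=2) Z(c=10)]
  21. access S: MISS, evict P(c=1). Cache: [Q(c=1) G(c=1) J(c=1) S(c=1) Y(c=2) C(c=2) F(c=2) Z(c=10)]
Total: 12 hits, 9 misses, 1 evictions

Answer: Q G J S Y C F Z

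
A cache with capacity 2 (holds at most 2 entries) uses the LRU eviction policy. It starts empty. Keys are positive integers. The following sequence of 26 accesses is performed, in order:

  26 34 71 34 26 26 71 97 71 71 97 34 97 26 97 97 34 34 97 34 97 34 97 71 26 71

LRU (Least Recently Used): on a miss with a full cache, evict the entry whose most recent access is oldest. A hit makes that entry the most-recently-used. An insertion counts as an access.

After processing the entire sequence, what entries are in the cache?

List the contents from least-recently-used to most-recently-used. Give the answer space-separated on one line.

Answer: 26 71

Derivation:
LRU simulation (capacity=2):
  1. access 26: MISS. Cache (LRU->MRU): [26]
  2. access 34: MISS. Cache (LRU->MRU): [26 34]
  3. access 71: MISS, evict 26. Cache (LRU->MRU): [34 71]
  4. access 34: HIT. Cache (LRU->MRU): [71 34]
  5. access 26: MISS, evict 71. Cache (LRU->MRU): [34 26]
  6. access 26: HIT. Cache (LRU->MRU): [34 26]
  7. access 71: MISS, evict 34. Cache (LRU->MRU): [26 71]
  8. access 97: MISS, evict 26. Cache (LRU->MRU): [71 97]
  9. access 71: HIT. Cache (LRU->MRU): [97 71]
  10. access 71: HIT. Cache (LRU->MRU): [97 71]
  11. access 97: HIT. Cache (LRU->MRU): [71 97]
  12. access 34: MISS, evict 71. Cache (LRU->MRU): [97 34]
  13. access 97: HIT. Cache (LRU->MRU): [34 97]
  14. access 26: MISS, evict 34. Cache (LRU->MRU): [97 26]
  15. access 97: HIT. Cache (LRU->MRU): [26 97]
  16. access 97: HIT. Cache (LRU->MRU): [26 97]
  17. access 34: MISS, evict 26. Cache (LRU->MRU): [97 34]
  18. access 34: HIT. Cache (LRU->MRU): [97 34]
  19. access 97: HIT. Cache (LRU->MRU): [34 97]
  20. access 34: HIT. Cache (LRU->MRU): [97 34]
  21. access 97: HIT. Cache (LRU->MRU): [34 97]
  22. access 34: HIT. Cache (LRU->MRU): [97 34]
  23. access 97: HIT. Cache (LRU->MRU): [34 97]
  24. access 71: MISS, evict 34. Cache (LRU->MRU): [97 71]
  25. access 26: MISS, evict 97. Cache (LRU->MRU): [71 26]
  26. access 71: HIT. Cache (LRU->MRU): [26 71]
Total: 15 hits, 11 misses, 9 evictions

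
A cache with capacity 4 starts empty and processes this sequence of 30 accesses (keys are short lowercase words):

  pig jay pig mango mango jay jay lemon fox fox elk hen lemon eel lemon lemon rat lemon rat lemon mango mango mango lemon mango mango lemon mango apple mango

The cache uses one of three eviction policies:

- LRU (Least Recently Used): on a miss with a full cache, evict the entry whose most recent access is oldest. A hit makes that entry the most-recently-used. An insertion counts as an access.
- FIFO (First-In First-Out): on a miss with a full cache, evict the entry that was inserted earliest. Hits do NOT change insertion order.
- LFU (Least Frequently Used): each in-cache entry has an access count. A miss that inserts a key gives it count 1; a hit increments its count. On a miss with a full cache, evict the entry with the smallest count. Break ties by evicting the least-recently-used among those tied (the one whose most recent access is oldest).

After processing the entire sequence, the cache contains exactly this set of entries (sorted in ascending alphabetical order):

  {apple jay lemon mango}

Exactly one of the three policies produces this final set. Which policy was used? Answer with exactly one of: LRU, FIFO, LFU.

Answer: LFU

Derivation:
Simulating under each policy and comparing final sets:
  LRU: final set = {apple lemon mango rat} -> differs
  FIFO: final set = {apple lemon mango rat} -> differs
  LFU: final set = {apple jay lemon mango} -> MATCHES target
Only LFU produces the target set.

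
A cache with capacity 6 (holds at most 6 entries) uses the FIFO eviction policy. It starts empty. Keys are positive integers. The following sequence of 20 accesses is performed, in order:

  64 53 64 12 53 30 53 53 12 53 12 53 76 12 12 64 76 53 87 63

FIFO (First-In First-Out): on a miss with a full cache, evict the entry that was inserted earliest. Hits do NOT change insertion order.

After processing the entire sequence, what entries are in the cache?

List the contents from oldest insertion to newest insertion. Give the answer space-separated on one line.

FIFO simulation (capacity=6):
  1. access 64: MISS. Cache (old->new): [64]
  2. access 53: MISS. Cache (old->new): [64 53]
  3. access 64: HIT. Cache (old->new): [64 53]
  4. access 12: MISS. Cache (old->new): [64 53 12]
  5. access 53: HIT. Cache (old->new): [64 53 12]
  6. access 30: MISS. Cache (old->new): [64 53 12 30]
  7. access 53: HIT. Cache (old->new): [64 53 12 30]
  8. access 53: HIT. Cache (old->new): [64 53 12 30]
  9. access 12: HIT. Cache (old->new): [64 53 12 30]
  10. access 53: HIT. Cache (old->new): [64 53 12 30]
  11. access 12: HIT. Cache (old->new): [64 53 12 30]
  12. access 53: HIT. Cache (old->new): [64 53 12 30]
  13. access 76: MISS. Cache (old->new): [64 53 12 30 76]
  14. access 12: HIT. Cache (old->new): [64 53 12 30 76]
  15. access 12: HIT. Cache (old->new): [64 53 12 30 76]
  16. access 64: HIT. Cache (old->new): [64 53 12 30 76]
  17. access 76: HIT. Cache (old->new): [64 53 12 30 76]
  18. access 53: HIT. Cache (old->new): [64 53 12 30 76]
  19. access 87: MISS. Cache (old->new): [64 53 12 30 76 87]
  20. access 63: MISS, evict 64. Cache (old->new): [53 12 30 76 87 63]
Total: 13 hits, 7 misses, 1 evictions

Answer: 53 12 30 76 87 63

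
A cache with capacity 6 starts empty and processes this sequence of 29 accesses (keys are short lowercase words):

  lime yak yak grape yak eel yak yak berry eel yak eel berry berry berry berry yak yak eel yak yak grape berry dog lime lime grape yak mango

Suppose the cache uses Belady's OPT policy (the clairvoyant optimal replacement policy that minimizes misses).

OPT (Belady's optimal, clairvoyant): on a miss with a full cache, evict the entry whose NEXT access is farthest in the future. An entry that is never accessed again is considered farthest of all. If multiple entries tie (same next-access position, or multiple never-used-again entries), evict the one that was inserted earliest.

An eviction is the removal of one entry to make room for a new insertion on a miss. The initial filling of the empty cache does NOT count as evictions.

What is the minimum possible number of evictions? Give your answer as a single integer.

Answer: 1

Derivation:
OPT (Belady) simulation (capacity=6):
  1. access lime: MISS. Cache: [lime]
  2. access yak: MISS. Cache: [lime yak]
  3. access yak: HIT. Next use of yak: step 5. Cache: [lime yak]
  4. access grape: MISS. Cache: [lime yak grape]
  5. access yak: HIT. Next use of yak: step 7. Cache: [lime yak grape]
  6. access eel: MISS. Cache: [lime yak grape eel]
  7. access yak: HIT. Next use of yak: step 8. Cache: [lime yak grape eel]
  8. access yak: HIT. Next use of yak: step 11. Cache: [lime yak grape eel]
  9. access berry: MISS. Cache: [lime yak grape eel berry]
  10. access eel: HIT. Next use of eel: step 12. Cache: [lime yak grape eel berry]
  11. access yak: HIT. Next use of yak: step 17. Cache: [lime yak grape eel berry]
  12. access eel: HIT. Next use of eel: step 19. Cache: [lime yak grape eel berry]
  13. access berry: HIT. Next use of berry: step 14. Cache: [lime yak grape eel berry]
  14. access berry: HIT. Next use of berry: step 15. Cache: [lime yak grape eel berry]
  15. access berry: HIT. Next use of berry: step 16. Cache: [lime yak grape eel berry]
  16. access berry: HIT. Next use of berry: step 23. Cache: [lime yak grape eel berry]
  17. access yak: HIT. Next use of yak: step 18. Cache: [lime yak grape eel berry]
  18. access yak: HIT. Next use of yak: step 20. Cache: [lime yak grape eel berry]
  19. access eel: HIT. Next use of eel: never. Cache: [lime yak grape eel berry]
  20. access yak: HIT. Next use of yak: step 21. Cache: [lime yak grape eel berry]
  21. access yak: HIT. Next use of yak: step 28. Cache: [lime yak grape eel berry]
  22. access grape: HIT. Next use of grape: step 27. Cache: [lime yak grape eel berry]
  23. access berry: HIT. Next use of berry: never. Cache: [lime yak grape eel berry]
  24. access dog: MISS. Cache: [lime yak grape eel berry dog]
  25. access lime: HIT. Next use of lime: step 26. Cache: [lime yak grape eel berry dog]
  26. access lime: HIT. Next use of lime: never. Cache: [lime yak grape eel berry dog]
  27. access grape: HIT. Next use of grape: never. Cache: [lime yak grape eel berry dog]
  28. access yak: HIT. Next use of yak: never. Cache: [lime yak grape eel berry dog]
  29. access mango: MISS, evict lime (next use: never). Cache: [yak grape eel berry dog mango]
Total: 22 hits, 7 misses, 1 evictions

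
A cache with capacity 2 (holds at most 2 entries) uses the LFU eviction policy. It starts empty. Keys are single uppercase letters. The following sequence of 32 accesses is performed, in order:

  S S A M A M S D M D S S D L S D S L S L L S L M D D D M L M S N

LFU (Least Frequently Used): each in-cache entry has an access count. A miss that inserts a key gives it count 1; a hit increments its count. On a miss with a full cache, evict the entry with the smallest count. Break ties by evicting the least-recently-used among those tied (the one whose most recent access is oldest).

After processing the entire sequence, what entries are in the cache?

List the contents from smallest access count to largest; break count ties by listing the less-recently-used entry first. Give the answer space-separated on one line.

Answer: N S

Derivation:
LFU simulation (capacity=2):
  1. access S: MISS. Cache: [S(c=1)]
  2. access S: HIT, count now 2. Cache: [S(c=2)]
  3. access A: MISS. Cache: [A(c=1) S(c=2)]
  4. access M: MISS, evict A(c=1). Cache: [M(c=1) S(c=2)]
  5. access A: MISS, evict M(c=1). Cache: [A(c=1) S(c=2)]
  6. access M: MISS, evict A(c=1). Cache: [M(c=1) S(c=2)]
  7. access S: HIT, count now 3. Cache: [M(c=1) S(c=3)]
  8. access D: MISS, evict M(c=1). Cache: [D(c=1) S(c=3)]
  9. access M: MISS, evict D(c=1). Cache: [M(c=1) S(c=3)]
  10. access D: MISS, evict M(c=1). Cache: [D(c=1) S(c=3)]
  11. access S: HIT, count now 4. Cache: [D(c=1) S(c=4)]
  12. access S: HIT, count now 5. Cache: [D(c=1) S(c=5)]
  13. access D: HIT, count now 2. Cache: [D(c=2) S(c=5)]
  14. access L: MISS, evict D(c=2). Cache: [L(c=1) S(c=5)]
  15. access S: HIT, count now 6. Cache: [L(c=1) S(c=6)]
  16. access D: MISS, evict L(c=1). Cache: [D(c=1) S(c=6)]
  17. access S: HIT, count now 7. Cache: [D(c=1) S(c=7)]
  18. access L: MISS, evict D(c=1). Cache: [L(c=1) S(c=7)]
  19. access S: HIT, count now 8. Cache: [L(c=1) S(c=8)]
  20. access L: HIT, count now 2. Cache: [L(c=2) S(c=8)]
  21. access L: HIT, count now 3. Cache: [L(c=3) S(c=8)]
  22. access S: HIT, count now 9. Cache: [L(c=3) S(c=9)]
  23. access L: HIT, count now 4. Cache: [L(c=4) S(c=9)]
  24. access M: MISS, evict L(c=4). Cache: [M(c=1) S(c=9)]
  25. access D: MISS, evict M(c=1). Cache: [D(c=1) S(c=9)]
  26. access D: HIT, count now 2. Cache: [D(c=2) S(c=9)]
  27. access D: HIT, count now 3. Cache: [D(c=3) S(c=9)]
  28. access M: MISS, evict D(c=3). Cache: [M(c=1) S(c=9)]
  29. access L: MISS, evict M(c=1). Cache: [L(c=1) S(c=9)]
  30. access M: MISS, evict L(c=1). Cache: [M(c=1) S(c=9)]
  31. access S: HIT, count now 10. Cache: [M(c=1) S(c=10)]
  32. access N: MISS, evict M(c=1). Cache: [N(c=1) S(c=10)]
Total: 15 hits, 17 misses, 15 evictions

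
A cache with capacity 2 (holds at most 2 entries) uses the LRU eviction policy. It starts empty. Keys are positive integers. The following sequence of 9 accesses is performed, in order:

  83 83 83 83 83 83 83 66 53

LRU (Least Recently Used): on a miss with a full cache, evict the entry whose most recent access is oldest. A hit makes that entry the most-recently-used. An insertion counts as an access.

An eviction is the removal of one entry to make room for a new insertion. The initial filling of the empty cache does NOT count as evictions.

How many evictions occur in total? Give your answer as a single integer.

Answer: 1

Derivation:
LRU simulation (capacity=2):
  1. access 83: MISS. Cache (LRU->MRU): [83]
  2. access 83: HIT. Cache (LRU->MRU): [83]
  3. access 83: HIT. Cache (LRU->MRU): [83]
  4. access 83: HIT. Cache (LRU->MRU): [83]
  5. access 83: HIT. Cache (LRU->MRU): [83]
  6. access 83: HIT. Cache (LRU->MRU): [83]
  7. access 83: HIT. Cache (LRU->MRU): [83]
  8. access 66: MISS. Cache (LRU->MRU): [83 66]
  9. access 53: MISS, evict 83. Cache (LRU->MRU): [66 53]
Total: 6 hits, 3 misses, 1 evictions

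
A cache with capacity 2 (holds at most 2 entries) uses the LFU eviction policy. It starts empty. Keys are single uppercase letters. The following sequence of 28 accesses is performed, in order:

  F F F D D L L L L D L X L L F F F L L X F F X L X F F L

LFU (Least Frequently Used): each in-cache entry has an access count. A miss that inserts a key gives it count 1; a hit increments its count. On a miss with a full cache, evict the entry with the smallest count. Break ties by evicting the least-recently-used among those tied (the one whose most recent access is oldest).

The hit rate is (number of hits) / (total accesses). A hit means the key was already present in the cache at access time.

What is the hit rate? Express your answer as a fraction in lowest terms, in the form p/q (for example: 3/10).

Answer: 9/14

Derivation:
LFU simulation (capacity=2):
  1. access F: MISS. Cache: [F(c=1)]
  2. access F: HIT, count now 2. Cache: [F(c=2)]
  3. access F: HIT, count now 3. Cache: [F(c=3)]
  4. access D: MISS. Cache: [D(c=1) F(c=3)]
  5. access D: HIT, count now 2. Cache: [D(c=2) F(c=3)]
  6. access L: MISS, evict D(c=2). Cache: [L(c=1) F(c=3)]
  7. access L: HIT, count now 2. Cache: [L(c=2) F(c=3)]
  8. access L: HIT, count now 3. Cache: [F(c=3) L(c=3)]
  9. access L: HIT, count now 4. Cache: [F(c=3) L(c=4)]
  10. access D: MISS, evict F(c=3). Cache: [D(c=1) L(c=4)]
  11. access L: HIT, count now 5. Cache: [D(c=1) L(c=5)]
  12. access X: MISS, evict D(c=1). Cache: [X(c=1) L(c=5)]
  13. access L: HIT, count now 6. Cache: [X(c=1) L(c=6)]
  14. access L: HIT, count now 7. Cache: [X(c=1) L(c=7)]
  15. access F: MISS, evict X(c=1). Cache: [F(c=1) L(c=7)]
  16. access F: HIT, count now 2. Cache: [F(c=2) L(c=7)]
  17. access F: HIT, count now 3. Cache: [F(c=3) L(c=7)]
  18. access L: HIT, count now 8. Cache: [F(c=3) L(c=8)]
  19. access L: HIT, count now 9. Cache: [F(c=3) L(c=9)]
  20. access X: MISS, evict F(c=3). Cache: [X(c=1) L(c=9)]
  21. access F: MISS, evict X(c=1). Cache: [F(c=1) L(c=9)]
  22. access F: HIT, count now 2. Cache: [F(c=2) L(c=9)]
  23. access X: MISS, evict F(c=2). Cache: [X(c=1) L(c=9)]
  24. access L: HIT, count now 10. Cache: [X(c=1) L(c=10)]
  25. access X: HIT, count now 2. Cache: [X(c=2) L(c=10)]
  26. access F: MISS, evict X(c=2). Cache: [F(c=1) L(c=10)]
  27. access F: HIT, count now 2. Cache: [F(c=2) L(c=10)]
  28. access L: HIT, count now 11. Cache: [F(c=2) L(c=11)]
Total: 18 hits, 10 misses, 8 evictions

Hit rate = 18/28 = 9/14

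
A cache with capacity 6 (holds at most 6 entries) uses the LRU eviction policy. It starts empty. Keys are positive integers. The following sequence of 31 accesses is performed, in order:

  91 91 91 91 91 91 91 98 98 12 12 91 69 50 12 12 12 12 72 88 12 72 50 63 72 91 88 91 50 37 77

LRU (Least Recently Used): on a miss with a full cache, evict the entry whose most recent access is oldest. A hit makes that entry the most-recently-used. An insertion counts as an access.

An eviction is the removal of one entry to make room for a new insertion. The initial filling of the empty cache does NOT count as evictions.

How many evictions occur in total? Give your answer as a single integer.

Answer: 5

Derivation:
LRU simulation (capacity=6):
  1. access 91: MISS. Cache (LRU->MRU): [91]
  2. access 91: HIT. Cache (LRU->MRU): [91]
  3. access 91: HIT. Cache (LRU->MRU): [91]
  4. access 91: HIT. Cache (LRU->MRU): [91]
  5. access 91: HIT. Cache (LRU->MRU): [91]
  6. access 91: HIT. Cache (LRU->MRU): [91]
  7. access 91: HIT. Cache (LRU->MRU): [91]
  8. access 98: MISS. Cache (LRU->MRU): [91 98]
  9. access 98: HIT. Cache (LRU->MRU): [91 98]
  10. access 12: MISS. Cache (LRU->MRU): [91 98 12]
  11. access 12: HIT. Cache (LRU->MRU): [91 98 12]
  12. access 91: HIT. Cache (LRU->MRU): [98 12 91]
  13. access 69: MISS. Cache (LRU->MRU): [98 12 91 69]
  14. access 50: MISS. Cache (LRU->MRU): [98 12 91 69 50]
  15. access 12: HIT. Cache (LRU->MRU): [98 91 69 50 12]
  16. access 12: HIT. Cache (LRU->MRU): [98 91 69 50 12]
  17. access 12: HIT. Cache (LRU->MRU): [98 91 69 50 12]
  18. access 12: HIT. Cache (LRU->MRU): [98 91 69 50 12]
  19. access 72: MISS. Cache (LRU->MRU): [98 91 69 50 12 72]
  20. access 88: MISS, evict 98. Cache (LRU->MRU): [91 69 50 12 72 88]
  21. access 12: HIT. Cache (LRU->MRU): [91 69 50 72 88 12]
  22. access 72: HIT. Cache (LRU->MRU): [91 69 50 88 12 72]
  23. access 50: HIT. Cache (LRU->MRU): [91 69 88 12 72 50]
  24. access 63: MISS, evict 91. Cache (LRU->MRU): [69 88 12 72 50 63]
  25. access 72: HIT. Cache (LRU->MRU): [69 88 12 50 63 72]
  26. access 91: MISS, evict 69. Cache (LRU->MRU): [88 12 50 63 72 91]
  27. access 88: HIT. Cache (LRU->MRU): [12 50 63 72 91 88]
  28. access 91: HIT. Cache (LRU->MRU): [12 50 63 72 88 91]
  29. access 50: HIT. Cache (LRU->MRU): [12 63 72 88 91 50]
  30. access 37: MISS, evict 12. Cache (LRU->MRU): [63 72 88 91 50 37]
  31. access 77: MISS, evict 63. Cache (LRU->MRU): [72 88 91 50 37 77]
Total: 20 hits, 11 misses, 5 evictions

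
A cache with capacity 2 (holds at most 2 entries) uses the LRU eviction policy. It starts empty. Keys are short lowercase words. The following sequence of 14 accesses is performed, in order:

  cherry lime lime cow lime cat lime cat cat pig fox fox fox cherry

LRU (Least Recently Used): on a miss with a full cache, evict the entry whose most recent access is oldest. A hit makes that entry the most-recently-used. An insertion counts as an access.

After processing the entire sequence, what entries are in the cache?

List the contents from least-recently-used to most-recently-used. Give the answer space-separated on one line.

LRU simulation (capacity=2):
  1. access cherry: MISS. Cache (LRU->MRU): [cherry]
  2. access lime: MISS. Cache (LRU->MRU): [cherry lime]
  3. access lime: HIT. Cache (LRU->MRU): [cherry lime]
  4. access cow: MISS, evict cherry. Cache (LRU->MRU): [lime cow]
  5. access lime: HIT. Cache (LRU->MRU): [cow lime]
  6. access cat: MISS, evict cow. Cache (LRU->MRU): [lime cat]
  7. access lime: HIT. Cache (LRU->MRU): [cat lime]
  8. access cat: HIT. Cache (LRU->MRU): [lime cat]
  9. access cat: HIT. Cache (LRU->MRU): [lime cat]
  10. access pig: MISS, evict lime. Cache (LRU->MRU): [cat pig]
  11. access fox: MISS, evict cat. Cache (LRU->MRU): [pig fox]
  12. access fox: HIT. Cache (LRU->MRU): [pig fox]
  13. access fox: HIT. Cache (LRU->MRU): [pig fox]
  14. access cherry: MISS, evict pig. Cache (LRU->MRU): [fox cherry]
Total: 7 hits, 7 misses, 5 evictions

Answer: fox cherry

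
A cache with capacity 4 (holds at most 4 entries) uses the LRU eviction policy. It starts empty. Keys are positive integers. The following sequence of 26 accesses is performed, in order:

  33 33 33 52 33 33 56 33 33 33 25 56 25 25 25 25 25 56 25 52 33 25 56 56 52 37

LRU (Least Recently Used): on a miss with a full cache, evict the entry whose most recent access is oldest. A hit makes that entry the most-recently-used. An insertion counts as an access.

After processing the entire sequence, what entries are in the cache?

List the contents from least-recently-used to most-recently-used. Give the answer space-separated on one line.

Answer: 25 56 52 37

Derivation:
LRU simulation (capacity=4):
  1. access 33: MISS. Cache (LRU->MRU): [33]
  2. access 33: HIT. Cache (LRU->MRU): [33]
  3. access 33: HIT. Cache (LRU->MRU): [33]
  4. access 52: MISS. Cache (LRU->MRU): [33 52]
  5. access 33: HIT. Cache (LRU->MRU): [52 33]
  6. access 33: HIT. Cache (LRU->MRU): [52 33]
  7. access 56: MISS. Cache (LRU->MRU): [52 33 56]
  8. access 33: HIT. Cache (LRU->MRU): [52 56 33]
  9. access 33: HIT. Cache (LRU->MRU): [52 56 33]
  10. access 33: HIT. Cache (LRU->MRU): [52 56 33]
  11. access 25: MISS. Cache (LRU->MRU): [52 56 33 25]
  12. access 56: HIT. Cache (LRU->MRU): [52 33 25 56]
  13. access 25: HIT. Cache (LRU->MRU): [52 33 56 25]
  14. access 25: HIT. Cache (LRU->MRU): [52 33 56 25]
  15. access 25: HIT. Cache (LRU->MRU): [52 33 56 25]
  16. access 25: HIT. Cache (LRU->MRU): [52 33 56 25]
  17. access 25: HIT. Cache (LRU->MRU): [52 33 56 25]
  18. access 56: HIT. Cache (LRU->MRU): [52 33 25 56]
  19. access 25: HIT. Cache (LRU->MRU): [52 33 56 25]
  20. access 52: HIT. Cache (LRU->MRU): [33 56 25 52]
  21. access 33: HIT. Cache (LRU->MRU): [56 25 52 33]
  22. access 25: HIT. Cache (LRU->MRU): [56 52 33 25]
  23. access 56: HIT. Cache (LRU->MRU): [52 33 25 56]
  24. access 56: HIT. Cache (LRU->MRU): [52 33 25 56]
  25. access 52: HIT. Cache (LRU->MRU): [33 25 56 52]
  26. access 37: MISS, evict 33. Cache (LRU->MRU): [25 56 52 37]
Total: 21 hits, 5 misses, 1 evictions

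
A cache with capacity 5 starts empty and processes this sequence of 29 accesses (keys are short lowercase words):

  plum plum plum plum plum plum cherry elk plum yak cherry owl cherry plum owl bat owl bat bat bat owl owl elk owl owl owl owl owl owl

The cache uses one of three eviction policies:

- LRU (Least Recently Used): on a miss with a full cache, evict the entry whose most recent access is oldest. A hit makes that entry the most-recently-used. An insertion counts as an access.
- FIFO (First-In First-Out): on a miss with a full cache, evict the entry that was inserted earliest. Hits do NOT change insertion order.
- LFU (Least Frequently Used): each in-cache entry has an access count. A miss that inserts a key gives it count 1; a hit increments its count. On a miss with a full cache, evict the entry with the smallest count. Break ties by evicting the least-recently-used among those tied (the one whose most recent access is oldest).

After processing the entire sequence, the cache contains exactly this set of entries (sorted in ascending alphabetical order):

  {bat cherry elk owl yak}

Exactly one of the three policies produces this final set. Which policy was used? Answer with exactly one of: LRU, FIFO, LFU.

Simulating under each policy and comparing final sets:
  LRU: final set = {bat cherry elk owl plum} -> differs
  FIFO: final set = {bat cherry elk owl yak} -> MATCHES target
  LFU: final set = {bat cherry elk owl plum} -> differs
Only FIFO produces the target set.

Answer: FIFO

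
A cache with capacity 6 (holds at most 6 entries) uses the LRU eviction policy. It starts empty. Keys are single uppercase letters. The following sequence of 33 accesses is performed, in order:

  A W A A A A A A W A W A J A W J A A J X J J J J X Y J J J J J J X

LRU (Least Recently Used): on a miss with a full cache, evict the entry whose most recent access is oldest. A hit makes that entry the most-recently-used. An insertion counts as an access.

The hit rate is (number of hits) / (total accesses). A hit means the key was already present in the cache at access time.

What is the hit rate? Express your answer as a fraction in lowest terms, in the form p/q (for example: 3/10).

Answer: 28/33

Derivation:
LRU simulation (capacity=6):
  1. access A: MISS. Cache (LRU->MRU): [A]
  2. access W: MISS. Cache (LRU->MRU): [A W]
  3. access A: HIT. Cache (LRU->MRU): [W A]
  4. access A: HIT. Cache (LRU->MRU): [W A]
  5. access A: HIT. Cache (LRU->MRU): [W A]
  6. access A: HIT. Cache (LRU->MRU): [W A]
  7. access A: HIT. Cache (LRU->MRU): [W A]
  8. access A: HIT. Cache (LRU->MRU): [W A]
  9. access W: HIT. Cache (LRU->MRU): [A W]
  10. access A: HIT. Cache (LRU->MRU): [W A]
  11. access W: HIT. Cache (LRU->MRU): [A W]
  12. access A: HIT. Cache (LRU->MRU): [W A]
  13. access J: MISS. Cache (LRU->MRU): [W A J]
  14. access A: HIT. Cache (LRU->MRU): [W J A]
  15. access W: HIT. Cache (LRU->MRU): [J A W]
  16. access J: HIT. Cache (LRU->MRU): [A W J]
  17. access A: HIT. Cache (LRU->MRU): [W J A]
  18. access A: HIT. Cache (LRU->MRU): [W J A]
  19. access J: HIT. Cache (LRU->MRU): [W A J]
  20. access X: MISS. Cache (LRU->MRU): [W A J X]
  21. access J: HIT. Cache (LRU->MRU): [W A X J]
  22. access J: HIT. Cache (LRU->MRU): [W A X J]
  23. access J: HIT. Cache (LRU->MRU): [W A X J]
  24. access J: HIT. Cache (LRU->MRU): [W A X J]
  25. access X: HIT. Cache (LRU->MRU): [W A J X]
  26. access Y: MISS. Cache (LRU->MRU): [W A J X Y]
  27. access J: HIT. Cache (LRU->MRU): [W A X Y J]
  28. access J: HIT. Cache (LRU->MRU): [W A X Y J]
  29. access J: HIT. Cache (LRU->MRU): [W A X Y J]
  30. access J: HIT. Cache (LRU->MRU): [W A X Y J]
  31. access J: HIT. Cache (LRU->MRU): [W A X Y J]
  32. access J: HIT. Cache (LRU->MRU): [W A X Y J]
  33. access X: HIT. Cache (LRU->MRU): [W A Y J X]
Total: 28 hits, 5 misses, 0 evictions

Hit rate = 28/33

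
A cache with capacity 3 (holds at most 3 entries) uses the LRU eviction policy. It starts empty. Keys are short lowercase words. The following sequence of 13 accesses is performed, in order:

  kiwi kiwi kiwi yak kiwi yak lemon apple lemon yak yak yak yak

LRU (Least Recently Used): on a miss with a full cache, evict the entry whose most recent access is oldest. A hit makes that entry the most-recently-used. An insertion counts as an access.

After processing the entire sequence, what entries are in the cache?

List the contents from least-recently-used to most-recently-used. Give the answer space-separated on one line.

Answer: apple lemon yak

Derivation:
LRU simulation (capacity=3):
  1. access kiwi: MISS. Cache (LRU->MRU): [kiwi]
  2. access kiwi: HIT. Cache (LRU->MRU): [kiwi]
  3. access kiwi: HIT. Cache (LRU->MRU): [kiwi]
  4. access yak: MISS. Cache (LRU->MRU): [kiwi yak]
  5. access kiwi: HIT. Cache (LRU->MRU): [yak kiwi]
  6. access yak: HIT. Cache (LRU->MRU): [kiwi yak]
  7. access lemon: MISS. Cache (LRU->MRU): [kiwi yak lemon]
  8. access apple: MISS, evict kiwi. Cache (LRU->MRU): [yak lemon apple]
  9. access lemon: HIT. Cache (LRU->MRU): [yak apple lemon]
  10. access yak: HIT. Cache (LRU->MRU): [apple lemon yak]
  11. access yak: HIT. Cache (LRU->MRU): [apple lemon yak]
  12. access yak: HIT. Cache (LRU->MRU): [apple lemon yak]
  13. access yak: HIT. Cache (LRU->MRU): [apple lemon yak]
Total: 9 hits, 4 misses, 1 evictions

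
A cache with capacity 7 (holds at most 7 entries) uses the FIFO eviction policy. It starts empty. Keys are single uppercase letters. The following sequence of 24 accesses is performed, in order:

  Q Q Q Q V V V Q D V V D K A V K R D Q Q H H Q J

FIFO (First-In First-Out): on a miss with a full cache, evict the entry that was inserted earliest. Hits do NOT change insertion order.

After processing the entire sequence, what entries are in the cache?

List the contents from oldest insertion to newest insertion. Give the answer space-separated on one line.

FIFO simulation (capacity=7):
  1. access Q: MISS. Cache (old->new): [Q]
  2. access Q: HIT. Cache (old->new): [Q]
  3. access Q: HIT. Cache (old->new): [Q]
  4. access Q: HIT. Cache (old->new): [Q]
  5. access V: MISS. Cache (old->new): [Q V]
  6. access V: HIT. Cache (old->new): [Q V]
  7. access V: HIT. Cache (old->new): [Q V]
  8. access Q: HIT. Cache (old->new): [Q V]
  9. access D: MISS. Cache (old->new): [Q V D]
  10. access V: HIT. Cache (old->new): [Q V D]
  11. access V: HIT. Cache (old->new): [Q V D]
  12. access D: HIT. Cache (old->new): [Q V D]
  13. access K: MISS. Cache (old->new): [Q V D K]
  14. access A: MISS. Cache (old->new): [Q V D K A]
  15. access V: HIT. Cache (old->new): [Q V D K A]
  16. access K: HIT. Cache (old->new): [Q V D K A]
  17. access R: MISS. Cache (old->new): [Q V D K A R]
  18. access D: HIT. Cache (old->new): [Q V D K A R]
  19. access Q: HIT. Cache (old->new): [Q V D K A R]
  20. access Q: HIT. Cache (old->new): [Q V D K A R]
  21. access H: MISS. Cache (old->new): [Q V D K A R H]
  22. access H: HIT. Cache (old->new): [Q V D K A R H]
  23. access Q: HIT. Cache (old->new): [Q V D K A R H]
  24. access J: MISS, evict Q. Cache (old->new): [V D K A R H J]
Total: 16 hits, 8 misses, 1 evictions

Answer: V D K A R H J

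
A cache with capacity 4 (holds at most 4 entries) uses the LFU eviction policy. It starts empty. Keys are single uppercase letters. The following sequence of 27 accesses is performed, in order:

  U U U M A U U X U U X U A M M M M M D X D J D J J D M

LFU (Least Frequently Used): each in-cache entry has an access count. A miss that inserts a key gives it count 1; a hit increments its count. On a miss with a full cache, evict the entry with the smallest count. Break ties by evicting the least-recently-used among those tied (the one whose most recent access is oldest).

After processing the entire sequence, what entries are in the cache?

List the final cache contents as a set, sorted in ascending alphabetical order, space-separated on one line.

LFU simulation (capacity=4):
  1. access U: MISS. Cache: [U(c=1)]
  2. access U: HIT, count now 2. Cache: [U(c=2)]
  3. access U: HIT, count now 3. Cache: [U(c=3)]
  4. access M: MISS. Cache: [M(c=1) U(c=3)]
  5. access A: MISS. Cache: [M(c=1) A(c=1) U(c=3)]
  6. access U: HIT, count now 4. Cache: [M(c=1) A(c=1) U(c=4)]
  7. access U: HIT, count now 5. Cache: [M(c=1) A(c=1) U(c=5)]
  8. access X: MISS. Cache: [M(c=1) A(c=1) X(c=1) U(c=5)]
  9. access U: HIT, count now 6. Cache: [M(c=1) A(c=1) X(c=1) U(c=6)]
  10. access U: HIT, count now 7. Cache: [M(c=1) A(c=1) X(c=1) U(c=7)]
  11. access X: HIT, count now 2. Cache: [M(c=1) A(c=1) X(c=2) U(c=7)]
  12. access U: HIT, count now 8. Cache: [M(c=1) A(c=1) X(c=2) U(c=8)]
  13. access A: HIT, count now 2. Cache: [M(c=1) X(c=2) A(c=2) U(c=8)]
  14. access M: HIT, count now 2. Cache: [X(c=2) A(c=2) M(c=2) U(c=8)]
  15. access M: HIT, count now 3. Cache: [X(c=2) A(c=2) M(c=3) U(c=8)]
  16. access M: HIT, count now 4. Cache: [X(c=2) A(c=2) M(c=4) U(c=8)]
  17. access M: HIT, count now 5. Cache: [X(c=2) A(c=2) M(c=5) U(c=8)]
  18. access M: HIT, count now 6. Cache: [X(c=2) A(c=2) M(c=6) U(c=8)]
  19. access D: MISS, evict X(c=2). Cache: [D(c=1) A(c=2) M(c=6) U(c=8)]
  20. access X: MISS, evict D(c=1). Cache: [X(c=1) A(c=2) M(c=6) U(c=8)]
  21. access D: MISS, evict X(c=1). Cache: [D(c=1) A(c=2) M(c=6) U(c=8)]
  22. access J: MISS, evict D(c=1). Cache: [J(c=1) A(c=2) M(c=6) U(c=8)]
  23. access D: MISS, evict J(c=1). Cache: [D(c=1) A(c=2) M(c=6) U(c=8)]
  24. access J: MISS, evict D(c=1). Cache: [J(c=1) A(c=2) M(c=6) U(c=8)]
  25. access J: HIT, count now 2. Cache: [A(c=2) J(c=2) M(c=6) U(c=8)]
  26. access D: MISS, evict A(c=2). Cache: [D(c=1) J(c=2) M(c=6) U(c=8)]
  27. access M: HIT, count now 7. Cache: [D(c=1) J(c=2) M(c=7) U(c=8)]
Total: 16 hits, 11 misses, 7 evictions

Answer: D J M U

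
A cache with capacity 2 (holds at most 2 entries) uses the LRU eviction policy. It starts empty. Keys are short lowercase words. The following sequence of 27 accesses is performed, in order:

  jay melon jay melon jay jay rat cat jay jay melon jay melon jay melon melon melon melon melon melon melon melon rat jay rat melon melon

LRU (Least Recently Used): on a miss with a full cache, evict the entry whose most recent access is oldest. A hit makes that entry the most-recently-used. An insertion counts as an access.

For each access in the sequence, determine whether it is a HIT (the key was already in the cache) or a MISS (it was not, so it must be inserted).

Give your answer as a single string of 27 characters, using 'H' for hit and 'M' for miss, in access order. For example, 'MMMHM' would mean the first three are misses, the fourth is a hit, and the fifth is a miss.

Answer: MMHHHHMMMHMHHHHHHHHHHHMMHMH

Derivation:
LRU simulation (capacity=2):
  1. access jay: MISS. Cache (LRU->MRU): [jay]
  2. access melon: MISS. Cache (LRU->MRU): [jay melon]
  3. access jay: HIT. Cache (LRU->MRU): [melon jay]
  4. access melon: HIT. Cache (LRU->MRU): [jay melon]
  5. access jay: HIT. Cache (LRU->MRU): [melon jay]
  6. access jay: HIT. Cache (LRU->MRU): [melon jay]
  7. access rat: MISS, evict melon. Cache (LRU->MRU): [jay rat]
  8. access cat: MISS, evict jay. Cache (LRU->MRU): [rat cat]
  9. access jay: MISS, evict rat. Cache (LRU->MRU): [cat jay]
  10. access jay: HIT. Cache (LRU->MRU): [cat jay]
  11. access melon: MISS, evict cat. Cache (LRU->MRU): [jay melon]
  12. access jay: HIT. Cache (LRU->MRU): [melon jay]
  13. access melon: HIT. Cache (LRU->MRU): [jay melon]
  14. access jay: HIT. Cache (LRU->MRU): [melon jay]
  15. access melon: HIT. Cache (LRU->MRU): [jay melon]
  16. access melon: HIT. Cache (LRU->MRU): [jay melon]
  17. access melon: HIT. Cache (LRU->MRU): [jay melon]
  18. access melon: HIT. Cache (LRU->MRU): [jay melon]
  19. access melon: HIT. Cache (LRU->MRU): [jay melon]
  20. access melon: HIT. Cache (LRU->MRU): [jay melon]
  21. access melon: HIT. Cache (LRU->MRU): [jay melon]
  22. access melon: HIT. Cache (LRU->MRU): [jay melon]
  23. access rat: MISS, evict jay. Cache (LRU->MRU): [melon rat]
  24. access jay: MISS, evict melon. Cache (LRU->MRU): [rat jay]
  25. access rat: HIT. Cache (LRU->MRU): [jay rat]
  26. access melon: MISS, evict jay. Cache (LRU->MRU): [rat melon]
  27. access melon: HIT. Cache (LRU->MRU): [rat melon]
Total: 18 hits, 9 misses, 7 evictions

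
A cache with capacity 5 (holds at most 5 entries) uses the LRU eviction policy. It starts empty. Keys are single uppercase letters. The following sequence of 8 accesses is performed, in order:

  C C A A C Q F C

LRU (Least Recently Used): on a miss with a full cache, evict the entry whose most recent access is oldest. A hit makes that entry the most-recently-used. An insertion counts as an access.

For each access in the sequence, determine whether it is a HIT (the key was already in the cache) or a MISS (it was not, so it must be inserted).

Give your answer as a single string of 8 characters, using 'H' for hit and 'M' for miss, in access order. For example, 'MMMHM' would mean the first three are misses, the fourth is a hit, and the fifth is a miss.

LRU simulation (capacity=5):
  1. access C: MISS. Cache (LRU->MRU): [C]
  2. access C: HIT. Cache (LRU->MRU): [C]
  3. access A: MISS. Cache (LRU->MRU): [C A]
  4. access A: HIT. Cache (LRU->MRU): [C A]
  5. access C: HIT. Cache (LRU->MRU): [A C]
  6. access Q: MISS. Cache (LRU->MRU): [A C Q]
  7. access F: MISS. Cache (LRU->MRU): [A C Q F]
  8. access C: HIT. Cache (LRU->MRU): [A Q F C]
Total: 4 hits, 4 misses, 0 evictions

Answer: MHMHHMMH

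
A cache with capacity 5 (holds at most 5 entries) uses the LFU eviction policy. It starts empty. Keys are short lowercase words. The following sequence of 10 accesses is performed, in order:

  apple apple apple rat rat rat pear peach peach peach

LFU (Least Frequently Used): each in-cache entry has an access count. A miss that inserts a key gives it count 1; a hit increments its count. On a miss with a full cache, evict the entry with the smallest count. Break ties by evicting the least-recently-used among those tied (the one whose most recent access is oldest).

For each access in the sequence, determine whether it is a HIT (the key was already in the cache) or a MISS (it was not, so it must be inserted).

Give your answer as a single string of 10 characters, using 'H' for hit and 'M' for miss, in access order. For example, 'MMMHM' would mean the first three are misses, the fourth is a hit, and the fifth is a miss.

Answer: MHHMHHMMHH

Derivation:
LFU simulation (capacity=5):
  1. access apple: MISS. Cache: [apple(c=1)]
  2. access apple: HIT, count now 2. Cache: [apple(c=2)]
  3. access apple: HIT, count now 3. Cache: [apple(c=3)]
  4. access rat: MISS. Cache: [rat(c=1) apple(c=3)]
  5. access rat: HIT, count now 2. Cache: [rat(c=2) apple(c=3)]
  6. access rat: HIT, count now 3. Cache: [apple(c=3) rat(c=3)]
  7. access pear: MISS. Cache: [pear(c=1) apple(c=3) rat(c=3)]
  8. access peach: MISS. Cache: [pear(c=1) peach(c=1) apple(c=3) rat(c=3)]
  9. access peach: HIT, count now 2. Cache: [pear(c=1) peach(c=2) apple(c=3) rat(c=3)]
  10. access peach: HIT, count now 3. Cache: [pear(c=1) apple(c=3) rat(c=3) peach(c=3)]
Total: 6 hits, 4 misses, 0 evictions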